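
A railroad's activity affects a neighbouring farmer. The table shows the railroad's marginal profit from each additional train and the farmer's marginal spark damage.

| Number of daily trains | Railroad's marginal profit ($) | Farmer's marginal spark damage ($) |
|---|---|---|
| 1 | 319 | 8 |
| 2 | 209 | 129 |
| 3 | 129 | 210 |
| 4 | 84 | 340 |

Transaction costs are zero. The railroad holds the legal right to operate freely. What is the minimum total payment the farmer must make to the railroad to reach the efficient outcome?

Left alone the railroad would choose level 4 (marginal profit stays positive).
Efficient level: k* = 2 (marginal profit ≥ marginal spark damage through 2).
The farmer must at least cover the railroad's forgone profit from cutting 4→2: 129 + 84 = 213.

$213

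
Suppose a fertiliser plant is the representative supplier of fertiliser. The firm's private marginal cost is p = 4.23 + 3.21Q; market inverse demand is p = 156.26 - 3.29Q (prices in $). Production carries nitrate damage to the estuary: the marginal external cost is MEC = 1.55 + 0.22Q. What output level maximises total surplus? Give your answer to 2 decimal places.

Q* = 22.39

Social marginal cost = private MC + MEC = 5.78 + 3.43Q.
Set SMC = demand: 5.78 + 3.43Q = 156.26 - 3.29Q → Q* = 22.3929.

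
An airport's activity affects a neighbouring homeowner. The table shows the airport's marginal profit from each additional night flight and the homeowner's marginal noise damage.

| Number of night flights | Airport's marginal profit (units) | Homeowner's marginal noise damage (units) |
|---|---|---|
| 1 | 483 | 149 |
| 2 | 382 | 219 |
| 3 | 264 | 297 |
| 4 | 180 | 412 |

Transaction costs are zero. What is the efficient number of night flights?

Bargaining reaches the level where marginal profit last exceeds marginal noise damage.
That holds through level 2 (382 ≥ 219) but not at 3 (264 < 297).

2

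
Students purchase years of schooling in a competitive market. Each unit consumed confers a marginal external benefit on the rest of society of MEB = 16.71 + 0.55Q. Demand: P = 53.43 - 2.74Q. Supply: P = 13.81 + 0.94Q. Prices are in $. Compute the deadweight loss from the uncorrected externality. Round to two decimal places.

Market equilibrium (private): 13.81 + 0.94Q = 53.43 - 2.74Q → Q_m = 10.7663.
Social marginal benefit = demand + MEB = 70.14 - 2.19Q.
Set SMB = MC: 70.14 - 2.19Q = 13.81 + 0.94Q → Q* = 17.9968.
Height of the DWL triangle at Q_m is SMB(Q_m) − MC(Q_m) = MEB(Q_m) = 22.6315.
DWL = ½ × 7.2305 × 22.6315 = 81.8185.

DWL = $81.82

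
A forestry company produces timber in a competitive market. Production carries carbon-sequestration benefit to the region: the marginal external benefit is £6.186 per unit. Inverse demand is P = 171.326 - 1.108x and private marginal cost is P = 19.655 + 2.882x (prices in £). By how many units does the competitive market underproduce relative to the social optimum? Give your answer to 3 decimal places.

Market equilibrium (private): 19.655 + 2.882x = 171.326 - 1.108x → x_m = 38.0128.
Social marginal cost = private MC − MEB = 13.469 + 2.882x.
Set SMC = demand: 13.469 + 2.882x = 171.326 - 1.108x → x* = 39.5632.
Gap = |38.0128 − 39.5632| = 1.5504.

1.550 units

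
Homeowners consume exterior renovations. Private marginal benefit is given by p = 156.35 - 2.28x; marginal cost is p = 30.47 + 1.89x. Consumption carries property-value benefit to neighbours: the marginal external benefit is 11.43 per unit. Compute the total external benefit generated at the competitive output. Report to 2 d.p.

Market equilibrium (private): 30.47 + 1.89x = 156.35 - 2.28x → x_m = 30.1871.
Total external benefit = MEB × x_m = 11.43 × 30.1871 = 345.0386.

345.04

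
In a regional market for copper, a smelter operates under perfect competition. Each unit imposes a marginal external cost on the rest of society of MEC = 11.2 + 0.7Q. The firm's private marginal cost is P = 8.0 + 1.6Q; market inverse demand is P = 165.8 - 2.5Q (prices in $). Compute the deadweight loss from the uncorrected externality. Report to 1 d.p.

DWL = $151.5

Market equilibrium (private): 8.0 + 1.6Q = 165.8 - 2.5Q → Q_m = 38.4878.
Social marginal cost = private MC + MEC = 19.2 + 2.3Q.
Set SMC = demand: 19.2 + 2.3Q = 165.8 - 2.5Q → Q* = 30.5417.
Height of the DWL triangle at Q_m is SMC(Q_m) − demand(Q_m) = MEC(Q_m) = 38.1415.
DWL = ½ × 7.9461 × 38.1415 = 151.5381.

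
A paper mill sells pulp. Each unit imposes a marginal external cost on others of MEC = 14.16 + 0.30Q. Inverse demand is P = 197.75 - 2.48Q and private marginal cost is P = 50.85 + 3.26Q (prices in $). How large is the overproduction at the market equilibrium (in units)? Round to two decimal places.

3.62 units

Market equilibrium (private): 50.85 + 3.26Q = 197.75 - 2.48Q → Q_m = 25.5923.
Social marginal cost = private MC + MEC = 65.01 + 3.56Q.
Set SMC = demand: 65.01 + 3.56Q = 197.75 - 2.48Q → Q* = 21.9768.
Gap = |25.5923 − 21.9768| = 3.6155.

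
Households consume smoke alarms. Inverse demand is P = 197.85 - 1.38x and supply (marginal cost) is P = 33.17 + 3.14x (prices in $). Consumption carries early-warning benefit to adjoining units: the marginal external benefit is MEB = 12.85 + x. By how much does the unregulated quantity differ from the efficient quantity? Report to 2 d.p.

14.00 units

Market equilibrium (private): 33.17 + 3.14x = 197.85 - 1.38x → x_m = 36.4336.
Social marginal benefit = demand + MEB = 210.70 - 0.38x.
Set SMB = MC: 210.70 - 0.38x = 33.17 + 3.14x → x* = 50.4347.
Gap = |36.4336 − 50.4347| = 14.0011.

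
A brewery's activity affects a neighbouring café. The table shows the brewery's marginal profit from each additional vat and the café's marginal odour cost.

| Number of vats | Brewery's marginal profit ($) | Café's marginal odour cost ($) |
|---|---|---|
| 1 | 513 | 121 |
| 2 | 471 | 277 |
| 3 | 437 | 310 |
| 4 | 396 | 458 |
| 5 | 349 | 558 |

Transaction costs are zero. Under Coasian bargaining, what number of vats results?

Bargaining reaches the level where marginal profit last exceeds marginal odour cost.
That holds through level 3 (437 ≥ 310) but not at 4 (396 < 458).

3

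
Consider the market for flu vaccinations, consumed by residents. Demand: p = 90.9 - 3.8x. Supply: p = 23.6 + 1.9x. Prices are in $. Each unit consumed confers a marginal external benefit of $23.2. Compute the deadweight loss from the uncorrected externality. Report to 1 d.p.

DWL = $47.2

Market equilibrium (private): 23.6 + 1.9x = 90.9 - 3.8x → x_m = 11.8070.
Social marginal benefit = demand + MEB = 114.1 - 3.8x.
Set SMB = MC: 114.1 - 3.8x = 23.6 + 1.9x → x* = 15.8772.
The welfare-loss triangle has base |x_m − x*| and height MEB(x_m) (the vertical gap between SMB and MC is zero at x* and MEB at x_m).
DWL = ½ × 4.0702 × 23.2000 = 47.2143.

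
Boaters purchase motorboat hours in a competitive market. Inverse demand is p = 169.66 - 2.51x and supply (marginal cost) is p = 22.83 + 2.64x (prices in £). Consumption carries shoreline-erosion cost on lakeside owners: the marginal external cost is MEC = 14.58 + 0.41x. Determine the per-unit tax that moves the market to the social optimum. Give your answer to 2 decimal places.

Social marginal benefit = demand − MEC = 155.08 - 2.92x.
Set SMB = MC: 155.08 - 2.92x = 22.83 + 2.64x → x* = 23.7860.
The Pigouvian tax equals MEC at x*: 14.58 + 0.41×23.7860 = 24.3323.

tax = £24.33 per unit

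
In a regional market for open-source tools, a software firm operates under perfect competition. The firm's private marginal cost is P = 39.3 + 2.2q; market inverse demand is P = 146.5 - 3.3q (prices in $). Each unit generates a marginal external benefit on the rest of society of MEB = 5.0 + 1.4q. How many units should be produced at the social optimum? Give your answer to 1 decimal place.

q* = 27.4

Social marginal cost = private MC − MEB = 34.3 + 0.8q.
Set SMC = demand: 34.3 + 0.8q = 146.5 - 3.3q → q* = 27.3659.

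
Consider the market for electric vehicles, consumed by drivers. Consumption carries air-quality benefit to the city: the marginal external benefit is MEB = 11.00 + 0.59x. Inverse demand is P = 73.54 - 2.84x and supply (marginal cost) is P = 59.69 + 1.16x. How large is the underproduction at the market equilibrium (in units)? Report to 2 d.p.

3.82 units

Market equilibrium (private): 59.69 + 1.16x = 73.54 - 2.84x → x_m = 3.4625.
Social marginal benefit = demand + MEB = 84.54 - 2.25x.
Set SMB = MC: 84.54 - 2.25x = 59.69 + 1.16x → x* = 7.2874.
Gap = |3.4625 − 7.2874| = 3.8249.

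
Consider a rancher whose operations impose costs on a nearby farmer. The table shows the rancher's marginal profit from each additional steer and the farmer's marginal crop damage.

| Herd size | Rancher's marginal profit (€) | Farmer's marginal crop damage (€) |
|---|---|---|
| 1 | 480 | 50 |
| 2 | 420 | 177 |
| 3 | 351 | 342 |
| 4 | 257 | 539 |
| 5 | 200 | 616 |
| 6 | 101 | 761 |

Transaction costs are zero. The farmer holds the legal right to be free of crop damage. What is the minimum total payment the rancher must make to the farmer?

€569

Efficient level: marginal profit ≥ marginal crop damage through level 3, so k* = 3.
With the farmer holding the right, the rancher must at least compensate total damage at k*: 50 + 177 + 342 = 569.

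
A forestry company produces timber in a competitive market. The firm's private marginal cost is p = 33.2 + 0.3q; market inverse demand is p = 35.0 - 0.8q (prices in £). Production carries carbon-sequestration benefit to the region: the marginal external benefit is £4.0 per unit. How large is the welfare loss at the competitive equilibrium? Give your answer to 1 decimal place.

Market equilibrium (private): 33.2 + 0.3q = 35.0 - 0.8q → q_m = 1.6364.
Social marginal cost = private MC − MEB = 29.2 + 0.3q.
Set SMC = demand: 29.2 + 0.3q = 35.0 - 0.8q → q* = 5.2727.
Between q* and q_m the wedge demand − SMC runs linearly from 0 to MEB(q_m), so the loss is a triangle.
DWL = ½ × 3.6363 × 4.0000 = 7.2726.

DWL = £7.3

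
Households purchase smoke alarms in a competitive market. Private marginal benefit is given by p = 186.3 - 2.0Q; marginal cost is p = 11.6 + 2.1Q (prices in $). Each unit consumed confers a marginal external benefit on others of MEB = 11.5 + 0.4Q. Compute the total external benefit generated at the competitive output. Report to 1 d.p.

Market equilibrium (private): 11.6 + 2.1Q = 186.3 - 2.0Q → Q_m = 42.6098.
Total external benefit = ∫₀^{Q_m} (11.5 + 0.4Q) dQ = 11.5×42.6098 + ½×0.4×42.6098² = 853.1317.

$853.1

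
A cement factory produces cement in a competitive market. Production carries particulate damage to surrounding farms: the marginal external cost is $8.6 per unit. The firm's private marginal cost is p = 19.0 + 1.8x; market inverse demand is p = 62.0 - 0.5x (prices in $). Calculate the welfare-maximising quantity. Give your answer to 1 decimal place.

x* = 15.0

Social marginal cost = private MC + MEC = 27.6 + 1.8x.
Set SMC = demand: 27.6 + 1.8x = 62.0 - 0.5x → x* = 14.9565.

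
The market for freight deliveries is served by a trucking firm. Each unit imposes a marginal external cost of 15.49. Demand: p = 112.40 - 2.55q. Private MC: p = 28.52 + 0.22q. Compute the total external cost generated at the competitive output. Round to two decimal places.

469.06

Market equilibrium (private): 28.52 + 0.22q = 112.40 - 2.55q → q_m = 30.2816.
Total external cost = MEC × q_m = 15.49 × 30.2816 = 469.0620.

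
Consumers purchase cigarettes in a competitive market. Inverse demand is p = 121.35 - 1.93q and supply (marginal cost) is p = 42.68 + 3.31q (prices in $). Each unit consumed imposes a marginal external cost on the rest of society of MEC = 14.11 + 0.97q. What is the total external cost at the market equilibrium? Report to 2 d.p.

Market equilibrium (private): 42.68 + 3.31q = 121.35 - 1.93q → q_m = 15.0134.
Total external cost = ∫₀^{q_m} (14.11 + 0.97q) dq = 14.11×15.0134 + ½×0.97×15.0134² = 321.1591.

$321.16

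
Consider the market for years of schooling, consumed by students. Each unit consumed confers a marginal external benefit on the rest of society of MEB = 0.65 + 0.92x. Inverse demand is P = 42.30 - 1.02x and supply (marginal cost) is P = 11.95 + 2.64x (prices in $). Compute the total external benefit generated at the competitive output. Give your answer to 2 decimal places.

Market equilibrium (private): 11.95 + 2.64x = 42.30 - 1.02x → x_m = 8.2923.
Total external benefit = ∫₀^{x_m} (0.65 + 0.92x) dx = 0.65×8.2923 + ½×0.92×8.2923² = 37.0206.

$37.02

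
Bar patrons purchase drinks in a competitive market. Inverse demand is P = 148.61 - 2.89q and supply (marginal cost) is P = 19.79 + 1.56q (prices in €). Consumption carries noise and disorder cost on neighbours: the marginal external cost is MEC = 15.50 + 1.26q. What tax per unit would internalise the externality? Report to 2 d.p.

tax = €40.51 per unit

Social marginal benefit = demand − MEC = 133.11 - 4.15q.
Set SMB = MC: 133.11 - 4.15q = 19.79 + 1.56q → q* = 19.8459.
The Pigouvian tax equals MEC at q*: 15.50 + 1.26×19.8459 = 40.5058.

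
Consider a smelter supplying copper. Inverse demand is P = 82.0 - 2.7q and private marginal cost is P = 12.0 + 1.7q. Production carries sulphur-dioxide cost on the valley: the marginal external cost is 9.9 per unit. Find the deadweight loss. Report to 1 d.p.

Market equilibrium (private): 12.0 + 1.7q = 82.0 - 2.7q → q_m = 15.9091.
Social marginal cost = private MC + MEC = 21.9 + 1.7q.
Set SMC = demand: 21.9 + 1.7q = 82.0 - 2.7q → q* = 13.6591.
Between q* and q_m the wedge SMC − demand runs linearly from 0 to MEC(q_m), so the loss is a triangle.
DWL = ½ × 2.2500 × 9.9000 = 11.1375.

DWL = 11.1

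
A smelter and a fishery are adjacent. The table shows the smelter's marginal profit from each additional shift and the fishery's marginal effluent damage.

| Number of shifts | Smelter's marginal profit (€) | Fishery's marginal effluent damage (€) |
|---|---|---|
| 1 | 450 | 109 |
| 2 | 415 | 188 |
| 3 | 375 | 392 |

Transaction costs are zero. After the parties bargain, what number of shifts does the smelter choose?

2

Bargaining reaches the level where marginal profit last exceeds marginal effluent damage.
That holds through level 2 (415 ≥ 188) but not at 3 (375 < 392).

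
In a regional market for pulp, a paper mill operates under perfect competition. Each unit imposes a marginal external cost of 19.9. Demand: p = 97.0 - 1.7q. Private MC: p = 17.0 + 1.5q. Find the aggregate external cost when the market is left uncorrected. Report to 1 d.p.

Market equilibrium (private): 17.0 + 1.5q = 97.0 - 1.7q → q_m = 25.0000.
Total external cost = MEC × q_m = 19.9 × 25.0000 = 497.5000.

497.5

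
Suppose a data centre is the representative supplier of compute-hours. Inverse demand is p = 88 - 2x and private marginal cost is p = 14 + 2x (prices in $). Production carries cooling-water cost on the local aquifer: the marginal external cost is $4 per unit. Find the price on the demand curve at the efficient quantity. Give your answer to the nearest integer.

Social marginal cost = private MC + MEC = 18 + 2x.
Set SMC = demand: 18 + 2x = 88 - 2x → x* = 17.5000.
Consumer price on the demand curve at x*: 88 − 2×17.5000 = 53.0000.

P = $53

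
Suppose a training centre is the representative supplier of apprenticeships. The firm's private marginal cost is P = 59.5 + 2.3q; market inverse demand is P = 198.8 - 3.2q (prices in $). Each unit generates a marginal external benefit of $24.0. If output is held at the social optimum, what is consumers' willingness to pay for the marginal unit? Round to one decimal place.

Social marginal cost = private MC − MEB = 35.5 + 2.3q.
Set SMC = demand: 35.5 + 2.3q = 198.8 - 3.2q → q* = 29.6909.
Consumer price on the demand curve at q*: 198.8 − 3.2×29.6909 = 103.7891.

P = $103.8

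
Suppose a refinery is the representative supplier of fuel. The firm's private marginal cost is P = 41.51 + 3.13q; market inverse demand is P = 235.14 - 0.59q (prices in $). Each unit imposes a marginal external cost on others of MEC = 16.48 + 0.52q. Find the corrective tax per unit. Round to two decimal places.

Social marginal cost = private MC + MEC = 57.99 + 3.65q.
Set SMC = demand: 57.99 + 3.65q = 235.14 - 0.59q → q* = 41.7807.
The Pigouvian tax equals MEC at q*: 16.48 + 0.52×41.7807 = 38.2060.

tax = $38.21 per unit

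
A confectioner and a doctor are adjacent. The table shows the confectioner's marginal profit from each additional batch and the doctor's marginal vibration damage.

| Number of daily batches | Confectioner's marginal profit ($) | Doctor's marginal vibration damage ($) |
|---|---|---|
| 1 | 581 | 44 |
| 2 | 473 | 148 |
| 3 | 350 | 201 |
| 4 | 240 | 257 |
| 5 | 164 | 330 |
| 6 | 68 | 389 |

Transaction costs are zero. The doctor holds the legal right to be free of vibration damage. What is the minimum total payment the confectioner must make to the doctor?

$393

Efficient level: marginal profit ≥ marginal vibration damage through level 3, so k* = 3.
With the doctor holding the right, the confectioner must at least compensate total damage at k*: 44 + 148 + 201 = 393.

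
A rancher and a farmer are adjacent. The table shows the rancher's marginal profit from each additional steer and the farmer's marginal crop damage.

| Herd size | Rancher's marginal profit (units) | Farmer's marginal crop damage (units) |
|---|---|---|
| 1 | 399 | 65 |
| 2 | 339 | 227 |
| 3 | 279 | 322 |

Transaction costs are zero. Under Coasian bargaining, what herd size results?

2

Bargaining reaches the level where marginal profit last exceeds marginal crop damage.
That holds through level 2 (339 ≥ 227) but not at 3 (279 < 322).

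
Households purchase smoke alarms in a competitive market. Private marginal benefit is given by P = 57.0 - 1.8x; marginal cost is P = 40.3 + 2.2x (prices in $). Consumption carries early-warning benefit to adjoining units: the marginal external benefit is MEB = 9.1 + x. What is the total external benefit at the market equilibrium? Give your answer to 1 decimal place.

$46.7

Market equilibrium (private): 40.3 + 2.2x = 57.0 - 1.8x → x_m = 4.1750.
Total external benefit = ∫₀^{x_m} (9.1 + 1.0x) dx = 9.1×4.1750 + ½×1.0×4.1750² = 46.7078.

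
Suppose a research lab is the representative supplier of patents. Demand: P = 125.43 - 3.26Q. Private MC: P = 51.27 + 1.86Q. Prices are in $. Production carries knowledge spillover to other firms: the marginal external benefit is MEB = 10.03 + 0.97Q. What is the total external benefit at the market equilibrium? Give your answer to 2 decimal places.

Market equilibrium (private): 51.27 + 1.86Q = 125.43 - 3.26Q → Q_m = 14.4844.
Total external benefit = ∫₀^{Q_m} (10.03 + 0.97Q) dQ = 10.03×14.4844 + ½×0.97×14.4844² = 247.0305.

$247.03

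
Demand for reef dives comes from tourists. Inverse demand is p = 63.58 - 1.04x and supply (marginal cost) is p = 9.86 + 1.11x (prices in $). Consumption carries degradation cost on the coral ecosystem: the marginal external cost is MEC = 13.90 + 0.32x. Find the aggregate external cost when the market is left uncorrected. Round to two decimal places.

$447.19

Market equilibrium (private): 9.86 + 1.11x = 63.58 - 1.04x → x_m = 24.9860.
Total external cost = ∫₀^{x_m} (13.90 + 0.32x) dx = 13.90×24.9860 + ½×0.32×24.9860² = 447.1934.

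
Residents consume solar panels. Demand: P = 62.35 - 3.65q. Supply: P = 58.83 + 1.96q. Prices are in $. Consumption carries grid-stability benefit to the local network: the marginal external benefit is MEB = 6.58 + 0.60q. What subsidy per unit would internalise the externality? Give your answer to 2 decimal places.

Social marginal benefit = demand + MEB = 68.93 - 3.05q.
Set SMB = MC: 68.93 - 3.05q = 58.83 + 1.96q → q* = 2.0160.
The Pigouvian subsidy equals MEB at q*: 6.58 + 0.60×2.0160 = 7.7896.

subsidy = $7.79 per unit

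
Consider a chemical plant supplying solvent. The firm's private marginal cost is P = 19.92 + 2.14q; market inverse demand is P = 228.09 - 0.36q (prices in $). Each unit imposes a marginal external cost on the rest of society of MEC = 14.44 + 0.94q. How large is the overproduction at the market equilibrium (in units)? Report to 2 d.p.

26.95 units

Market equilibrium (private): 19.92 + 2.14q = 228.09 - 0.36q → q_m = 83.2680.
Social marginal cost = private MC + MEC = 34.36 + 3.08q.
Set SMC = demand: 34.36 + 3.08q = 228.09 - 0.36q → q* = 56.3169.
Gap = |83.2680 − 56.3169| = 26.9511.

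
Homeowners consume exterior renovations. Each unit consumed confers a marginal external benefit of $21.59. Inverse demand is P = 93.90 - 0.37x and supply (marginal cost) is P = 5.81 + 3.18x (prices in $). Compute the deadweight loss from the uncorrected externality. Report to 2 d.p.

DWL = $65.65

Market equilibrium (private): 5.81 + 3.18x = 93.90 - 0.37x → x_m = 24.8141.
Social marginal benefit = demand + MEB = 115.49 - 0.37x.
Set SMB = MC: 115.49 - 0.37x = 5.81 + 3.18x → x* = 30.8958.
Between x* and x_m the wedge SMB − MC runs linearly from 0 to MEB(x_m), so the loss is a triangle.
DWL = ½ × 6.0817 × 21.5900 = 65.6520.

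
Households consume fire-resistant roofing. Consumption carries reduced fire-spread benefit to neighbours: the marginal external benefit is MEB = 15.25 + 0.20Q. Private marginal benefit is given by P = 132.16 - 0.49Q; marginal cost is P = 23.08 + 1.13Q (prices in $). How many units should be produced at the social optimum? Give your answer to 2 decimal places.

Q* = 87.56

Social marginal benefit = demand + MEB = 147.41 - 0.29Q.
Set SMB = MC: 147.41 - 0.29Q = 23.08 + 1.13Q → Q* = 87.5563.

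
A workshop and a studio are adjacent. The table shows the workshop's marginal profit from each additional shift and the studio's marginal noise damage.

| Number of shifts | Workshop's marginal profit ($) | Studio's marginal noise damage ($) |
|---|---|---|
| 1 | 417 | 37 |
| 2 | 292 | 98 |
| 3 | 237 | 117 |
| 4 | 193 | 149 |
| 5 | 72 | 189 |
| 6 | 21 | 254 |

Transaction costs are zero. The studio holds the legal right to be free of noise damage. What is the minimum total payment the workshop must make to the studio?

Efficient level: marginal profit ≥ marginal noise damage through level 4, so k* = 4.
With the studio holding the right, the workshop must at least compensate total damage at k*: 37 + 98 + 117 + 149 = 401.

$401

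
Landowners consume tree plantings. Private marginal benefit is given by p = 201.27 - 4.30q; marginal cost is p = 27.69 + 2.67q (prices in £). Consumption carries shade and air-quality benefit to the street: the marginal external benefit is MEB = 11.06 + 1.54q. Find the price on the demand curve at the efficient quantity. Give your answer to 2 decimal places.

Social marginal benefit = demand + MEB = 212.33 - 2.76q.
Set SMB = MC: 212.33 - 2.76q = 27.69 + 2.67q → q* = 34.0037.
Consumer price on the demand curve at q*: 201.27 − 4.30×34.0037 = 55.0541.

P = £55.05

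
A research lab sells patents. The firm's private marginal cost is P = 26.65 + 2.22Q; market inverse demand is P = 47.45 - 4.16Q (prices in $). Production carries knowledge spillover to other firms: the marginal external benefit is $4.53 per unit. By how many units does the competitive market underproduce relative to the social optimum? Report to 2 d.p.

Market equilibrium (private): 26.65 + 2.22Q = 47.45 - 4.16Q → Q_m = 3.2602.
Social marginal cost = private MC − MEB = 22.12 + 2.22Q.
Set SMC = demand: 22.12 + 2.22Q = 47.45 - 4.16Q → Q* = 3.9702.
Gap = |3.2602 − 3.9702| = 0.7100.

0.71 units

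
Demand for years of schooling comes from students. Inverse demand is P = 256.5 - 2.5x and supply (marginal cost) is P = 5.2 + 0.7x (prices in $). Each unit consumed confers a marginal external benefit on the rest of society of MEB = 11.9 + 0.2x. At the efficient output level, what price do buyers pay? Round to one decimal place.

Social marginal benefit = demand + MEB = 268.4 - 2.3x.
Set SMB = MC: 268.4 - 2.3x = 5.2 + 0.7x → x* = 87.7333.
Consumer price on the demand curve at x*: 256.5 − 2.5×87.7333 = 37.1668.

P = $37.2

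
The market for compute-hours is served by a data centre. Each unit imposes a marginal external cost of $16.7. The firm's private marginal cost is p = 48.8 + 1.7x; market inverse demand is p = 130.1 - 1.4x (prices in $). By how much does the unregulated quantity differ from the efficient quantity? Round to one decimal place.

5.4 units

Market equilibrium (private): 48.8 + 1.7x = 130.1 - 1.4x → x_m = 26.2258.
Social marginal cost = private MC + MEC = 65.5 + 1.7x.
Set SMC = demand: 65.5 + 1.7x = 130.1 - 1.4x → x* = 20.8387.
Gap = |26.2258 − 20.8387| = 5.3871.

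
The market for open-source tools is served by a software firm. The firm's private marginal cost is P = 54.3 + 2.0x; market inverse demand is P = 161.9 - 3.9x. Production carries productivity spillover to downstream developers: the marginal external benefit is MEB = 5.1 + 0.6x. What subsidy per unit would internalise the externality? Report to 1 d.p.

subsidy = 17.9 per unit

Social marginal cost = private MC − MEB = 49.2 + 1.4x.
Set SMC = demand: 49.2 + 1.4x = 161.9 - 3.9x → x* = 21.2642.
The Pigouvian subsidy equals MEB at x*: 5.1 + 0.6×21.2642 = 17.8585.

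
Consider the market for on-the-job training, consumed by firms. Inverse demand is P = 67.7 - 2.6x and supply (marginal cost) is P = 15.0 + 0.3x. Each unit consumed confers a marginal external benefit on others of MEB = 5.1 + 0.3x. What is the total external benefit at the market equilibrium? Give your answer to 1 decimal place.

142.2

Market equilibrium (private): 15.0 + 0.3x = 67.7 - 2.6x → x_m = 18.1724.
Total external benefit = ∫₀^{x_m} (5.1 + 0.3x) dx = 5.1×18.1724 + ½×0.3×18.1724² = 142.2147.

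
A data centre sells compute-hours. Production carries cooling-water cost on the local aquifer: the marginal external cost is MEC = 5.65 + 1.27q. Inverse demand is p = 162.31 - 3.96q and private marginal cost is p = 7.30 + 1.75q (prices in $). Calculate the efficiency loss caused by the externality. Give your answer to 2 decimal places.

DWL = $115.34

Market equilibrium (private): 7.30 + 1.75q = 162.31 - 3.96q → q_m = 27.1471.
Social marginal cost = private MC + MEC = 12.95 + 3.02q.
Set SMC = demand: 12.95 + 3.02q = 162.31 - 3.96q → q* = 21.3983.
Between q* and q_m the wedge SMC − demand runs linearly from 0 to MEC(q_m), so the loss is a triangle.
DWL = ½ × 5.7488 × 40.1268 = 115.3405.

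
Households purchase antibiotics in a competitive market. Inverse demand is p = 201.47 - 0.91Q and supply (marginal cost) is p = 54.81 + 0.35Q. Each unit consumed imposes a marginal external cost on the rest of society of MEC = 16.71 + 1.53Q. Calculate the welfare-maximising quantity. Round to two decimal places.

Q* = 46.58

Social marginal benefit = demand − MEC = 184.76 - 2.44Q.
Set SMB = MC: 184.76 - 2.44Q = 54.81 + 0.35Q → Q* = 46.5771.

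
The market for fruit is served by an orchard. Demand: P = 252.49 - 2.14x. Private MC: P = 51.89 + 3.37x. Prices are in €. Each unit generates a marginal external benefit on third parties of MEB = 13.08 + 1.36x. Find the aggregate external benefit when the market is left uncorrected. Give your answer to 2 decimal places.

€1377.49

Market equilibrium (private): 51.89 + 3.37x = 252.49 - 2.14x → x_m = 36.4065.
Total external benefit = ∫₀^{x_m} (13.08 + 1.36x) dx = 13.08×36.4065 + ½×1.36×36.4065² = 1377.4916.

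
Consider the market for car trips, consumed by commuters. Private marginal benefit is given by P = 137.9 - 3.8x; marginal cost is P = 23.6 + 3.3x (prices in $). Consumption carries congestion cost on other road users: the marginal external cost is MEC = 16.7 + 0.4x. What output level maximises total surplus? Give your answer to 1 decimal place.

Social marginal benefit = demand − MEC = 121.2 - 4.2x.
Set SMB = MC: 121.2 - 4.2x = 23.6 + 3.3x → x* = 13.0133.

x* = 13.0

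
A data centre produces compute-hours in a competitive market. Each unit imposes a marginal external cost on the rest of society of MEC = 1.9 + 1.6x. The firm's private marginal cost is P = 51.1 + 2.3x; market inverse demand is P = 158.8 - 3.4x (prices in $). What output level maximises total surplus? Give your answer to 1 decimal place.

Social marginal cost = private MC + MEC = 53.0 + 3.9x.
Set SMC = demand: 53.0 + 3.9x = 158.8 - 3.4x → x* = 14.4932.

x* = 14.5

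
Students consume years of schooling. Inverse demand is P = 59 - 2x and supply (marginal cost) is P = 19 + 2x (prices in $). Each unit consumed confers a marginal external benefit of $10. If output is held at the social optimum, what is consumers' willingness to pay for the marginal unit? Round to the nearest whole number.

P = $34

Social marginal benefit = demand + MEB = 69 - 2x.
Set SMB = MC: 69 - 2x = 19 + 2x → x* = 12.5000.
Consumer price on the demand curve at x*: 59 − 2×12.5000 = 34.0000.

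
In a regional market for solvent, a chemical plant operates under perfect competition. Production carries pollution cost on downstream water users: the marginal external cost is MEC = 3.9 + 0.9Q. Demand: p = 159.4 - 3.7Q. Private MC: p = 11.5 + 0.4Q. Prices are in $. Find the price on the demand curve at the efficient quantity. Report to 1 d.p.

Social marginal cost = private MC + MEC = 15.4 + 1.3Q.
Set SMC = demand: 15.4 + 1.3Q = 159.4 - 3.7Q → Q* = 28.8000.
Consumer price on the demand curve at Q*: 159.4 − 3.7×28.8000 = 52.8400.

P = $52.8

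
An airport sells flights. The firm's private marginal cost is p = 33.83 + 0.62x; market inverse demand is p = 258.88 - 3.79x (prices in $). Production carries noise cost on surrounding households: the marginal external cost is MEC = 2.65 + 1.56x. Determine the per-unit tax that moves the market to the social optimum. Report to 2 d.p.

tax = $60.76 per unit

Social marginal cost = private MC + MEC = 36.48 + 2.18x.
Set SMC = demand: 36.48 + 2.18x = 258.88 - 3.79x → x* = 37.2529.
The Pigouvian tax equals MEC at x*: 2.65 + 1.56×37.2529 = 60.7645.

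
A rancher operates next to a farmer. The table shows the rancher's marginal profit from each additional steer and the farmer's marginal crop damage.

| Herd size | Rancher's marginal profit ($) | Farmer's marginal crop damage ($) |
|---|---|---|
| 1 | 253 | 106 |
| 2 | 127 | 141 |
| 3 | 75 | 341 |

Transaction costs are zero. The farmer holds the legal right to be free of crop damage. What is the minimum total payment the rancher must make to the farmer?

$106

Efficient level: marginal profit ≥ marginal crop damage through level 1, so k* = 1.
With the farmer holding the right, the rancher must at least compensate total damage at k*: 106 = 106.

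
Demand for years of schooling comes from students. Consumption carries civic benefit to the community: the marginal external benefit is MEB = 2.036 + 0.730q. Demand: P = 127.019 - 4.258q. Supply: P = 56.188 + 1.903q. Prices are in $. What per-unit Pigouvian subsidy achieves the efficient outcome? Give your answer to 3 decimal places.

Social marginal benefit = demand + MEB = 129.055 - 3.528q.
Set SMB = MC: 129.055 - 3.528q = 56.188 + 1.903q → q* = 13.4169.
The Pigouvian subsidy equals MEB at q*: 2.036 + 0.730×13.4169 = 11.8303.

subsidy = $11.830 per unit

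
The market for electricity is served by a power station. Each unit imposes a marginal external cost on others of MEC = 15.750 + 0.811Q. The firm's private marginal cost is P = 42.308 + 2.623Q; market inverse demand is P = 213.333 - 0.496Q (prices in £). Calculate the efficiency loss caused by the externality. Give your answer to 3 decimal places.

DWL = £461.377

Market equilibrium (private): 42.308 + 2.623Q = 213.333 - 0.496Q → Q_m = 54.8333.
Social marginal cost = private MC + MEC = 58.058 + 3.434Q.
Set SMC = demand: 58.058 + 3.434Q = 213.333 - 0.496Q → Q* = 39.5102.
Height of the DWL triangle at Q_m is SMC(Q_m) − demand(Q_m) = MEC(Q_m) = 60.2198.
DWL = ½ × 15.3231 × 60.2198 = 461.3770.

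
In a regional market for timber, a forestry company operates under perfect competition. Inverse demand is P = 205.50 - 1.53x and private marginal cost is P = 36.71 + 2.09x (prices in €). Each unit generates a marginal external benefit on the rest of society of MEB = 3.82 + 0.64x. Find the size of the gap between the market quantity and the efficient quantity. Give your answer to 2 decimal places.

Market equilibrium (private): 36.71 + 2.09x = 205.50 - 1.53x → x_m = 46.6271.
Social marginal cost = private MC − MEB = 32.89 + 1.45x.
Set SMC = demand: 32.89 + 1.45x = 205.50 - 1.53x → x* = 57.9228.
Gap = |46.6271 − 57.9228| = 11.2957.

11.30 units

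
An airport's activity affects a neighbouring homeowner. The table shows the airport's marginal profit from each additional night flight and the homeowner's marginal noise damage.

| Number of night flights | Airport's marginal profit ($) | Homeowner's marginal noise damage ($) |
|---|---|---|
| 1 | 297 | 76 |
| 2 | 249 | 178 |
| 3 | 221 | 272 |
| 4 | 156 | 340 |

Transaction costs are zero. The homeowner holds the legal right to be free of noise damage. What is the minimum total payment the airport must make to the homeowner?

Efficient level: marginal profit ≥ marginal noise damage through level 2, so k* = 2.
With the homeowner holding the right, the airport must at least compensate total damage at k*: 76 + 178 = 254.

$254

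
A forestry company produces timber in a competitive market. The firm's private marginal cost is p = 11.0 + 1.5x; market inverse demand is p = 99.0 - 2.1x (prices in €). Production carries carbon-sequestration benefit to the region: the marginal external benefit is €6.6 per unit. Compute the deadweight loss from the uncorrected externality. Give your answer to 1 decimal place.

DWL = €6.1

Market equilibrium (private): 11.0 + 1.5x = 99.0 - 2.1x → x_m = 24.4444.
Social marginal cost = private MC − MEB = 4.4 + 1.5x.
Set SMC = demand: 4.4 + 1.5x = 99.0 - 2.1x → x* = 26.2778.
The welfare-loss triangle has base |x_m − x*| and height MEB(x_m) (the vertical gap between SMC and demand is zero at x* and MEB at x_m).
DWL = ½ × 1.8334 × 6.6000 = 6.0502.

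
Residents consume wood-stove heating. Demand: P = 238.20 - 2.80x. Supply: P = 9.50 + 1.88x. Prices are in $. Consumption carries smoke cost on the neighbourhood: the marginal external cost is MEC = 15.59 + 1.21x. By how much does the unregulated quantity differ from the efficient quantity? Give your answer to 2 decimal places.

Market equilibrium (private): 9.50 + 1.88x = 238.20 - 2.80x → x_m = 48.8675.
Social marginal benefit = demand − MEC = 222.61 - 4.01x.
Set SMB = MC: 222.61 - 4.01x = 9.50 + 1.88x → x* = 36.1817.
Gap = |48.8675 − 36.1817| = 12.6858.

12.69 units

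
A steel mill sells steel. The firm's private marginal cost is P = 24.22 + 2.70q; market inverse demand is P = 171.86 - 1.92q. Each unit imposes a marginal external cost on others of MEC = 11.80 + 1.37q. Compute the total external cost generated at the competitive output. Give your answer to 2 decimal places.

Market equilibrium (private): 24.22 + 2.70q = 171.86 - 1.92q → q_m = 31.9567.
Total external cost = ∫₀^{q_m} (11.80 + 1.37q) dq = 11.80×31.9567 + ½×1.37×31.9567² = 1076.6321.

1076.63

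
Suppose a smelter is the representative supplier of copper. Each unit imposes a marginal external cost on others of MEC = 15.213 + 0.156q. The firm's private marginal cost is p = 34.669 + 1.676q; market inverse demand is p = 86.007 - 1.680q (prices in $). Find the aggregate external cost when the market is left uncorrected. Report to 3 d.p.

Market equilibrium (private): 34.669 + 1.676q = 86.007 - 1.680q → q_m = 15.2974.
Total external cost = ∫₀^{q_m} (15.213 + 0.156q) dq = 15.213×15.2974 + ½×0.156×15.2974² = 250.9722.

$250.972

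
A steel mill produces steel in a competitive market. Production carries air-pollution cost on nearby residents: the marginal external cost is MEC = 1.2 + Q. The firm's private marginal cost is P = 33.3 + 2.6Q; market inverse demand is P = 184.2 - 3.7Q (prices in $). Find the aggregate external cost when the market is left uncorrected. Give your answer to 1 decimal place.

Market equilibrium (private): 33.3 + 2.6Q = 184.2 - 3.7Q → Q_m = 23.9524.
Total external cost = ∫₀^{Q_m} (1.2 + 1.0Q) dQ = 1.2×23.9524 + ½×1.0×23.9524² = 315.6016.

$315.6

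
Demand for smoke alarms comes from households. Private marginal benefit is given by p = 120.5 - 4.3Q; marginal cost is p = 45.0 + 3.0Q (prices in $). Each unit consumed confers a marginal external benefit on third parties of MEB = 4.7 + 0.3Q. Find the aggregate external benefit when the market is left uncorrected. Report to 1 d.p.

$64.7

Market equilibrium (private): 45.0 + 3.0Q = 120.5 - 4.3Q → Q_m = 10.3425.
Total external benefit = ∫₀^{Q_m} (4.7 + 0.3Q) dQ = 4.7×10.3425 + ½×0.3×10.3425² = 64.6548.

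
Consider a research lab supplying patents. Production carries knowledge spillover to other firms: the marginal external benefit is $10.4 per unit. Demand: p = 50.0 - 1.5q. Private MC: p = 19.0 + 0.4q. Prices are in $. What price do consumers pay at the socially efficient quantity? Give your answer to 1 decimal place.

P = $17.3

Social marginal cost = private MC − MEB = 8.6 + 0.4q.
Set SMC = demand: 8.6 + 0.4q = 50.0 - 1.5q → q* = 21.7895.
Consumer price on the demand curve at q*: 50.0 − 1.5×21.7895 = 17.3158.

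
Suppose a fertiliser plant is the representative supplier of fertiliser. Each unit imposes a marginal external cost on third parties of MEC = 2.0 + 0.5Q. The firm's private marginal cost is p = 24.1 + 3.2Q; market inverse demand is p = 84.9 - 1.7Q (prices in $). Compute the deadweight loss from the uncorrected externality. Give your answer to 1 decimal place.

Market equilibrium (private): 24.1 + 3.2Q = 84.9 - 1.7Q → Q_m = 12.4082.
Social marginal cost = private MC + MEC = 26.1 + 3.7Q.
Set SMC = demand: 26.1 + 3.7Q = 84.9 - 1.7Q → Q* = 10.8889.
The welfare-loss triangle has base |Q_m − Q*| and height MEC(Q_m) (the vertical gap between SMC and demand is zero at Q* and MEC at Q_m).
DWL = ½ × 1.5193 × 8.2041 = 6.2322.

DWL = $6.2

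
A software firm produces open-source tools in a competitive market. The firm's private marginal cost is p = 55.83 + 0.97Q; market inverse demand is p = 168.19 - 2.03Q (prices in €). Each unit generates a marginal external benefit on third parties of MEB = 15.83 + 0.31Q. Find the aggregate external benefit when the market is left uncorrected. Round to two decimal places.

Market equilibrium (private): 55.83 + 0.97Q = 168.19 - 2.03Q → Q_m = 37.4533.
Total external benefit = ∫₀^{Q_m} (15.83 + 0.31Q) dQ = 15.83×37.4533 + ½×0.31×37.4533² = 810.3119.

€810.31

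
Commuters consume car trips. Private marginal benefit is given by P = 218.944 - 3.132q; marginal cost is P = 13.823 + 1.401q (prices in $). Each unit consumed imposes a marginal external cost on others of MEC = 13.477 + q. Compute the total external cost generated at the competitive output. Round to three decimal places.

Market equilibrium (private): 13.823 + 1.401q = 218.944 - 3.132q → q_m = 45.2506.
Total external cost = ∫₀^{q_m} (13.477 + 1.000q) dq = 13.477×45.2506 + ½×1.000×45.2506² = 1633.6507.

$1633.651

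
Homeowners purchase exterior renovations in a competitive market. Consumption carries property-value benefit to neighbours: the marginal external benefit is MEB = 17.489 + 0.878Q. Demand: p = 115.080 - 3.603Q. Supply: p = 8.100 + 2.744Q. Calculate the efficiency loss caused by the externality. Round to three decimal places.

Market equilibrium (private): 8.100 + 2.744Q = 115.080 - 3.603Q → Q_m = 16.8552.
Social marginal benefit = demand + MEB = 132.569 - 2.725Q.
Set SMB = MC: 132.569 - 2.725Q = 8.100 + 2.744Q → Q* = 22.7590.
Height of the DWL triangle at Q_m is SMB(Q_m) − MC(Q_m) = MEB(Q_m) = 32.2879.
DWL = ½ × 5.9038 × 32.2879 = 95.3107.

DWL = 95.311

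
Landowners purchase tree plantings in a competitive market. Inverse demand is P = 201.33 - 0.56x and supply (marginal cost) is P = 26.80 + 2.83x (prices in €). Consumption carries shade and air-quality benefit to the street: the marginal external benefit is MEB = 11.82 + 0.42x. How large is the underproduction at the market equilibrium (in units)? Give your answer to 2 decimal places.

Market equilibrium (private): 26.80 + 2.83x = 201.33 - 0.56x → x_m = 51.4838.
Social marginal benefit = demand + MEB = 213.15 - 0.14x.
Set SMB = MC: 213.15 - 0.14x = 26.80 + 2.83x → x* = 62.7441.
Gap = |51.4838 − 62.7441| = 11.2603.

11.26 units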